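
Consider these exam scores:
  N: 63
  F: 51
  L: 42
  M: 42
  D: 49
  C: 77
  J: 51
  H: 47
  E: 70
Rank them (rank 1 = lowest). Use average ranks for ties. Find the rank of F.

5.5

Sorted (ascending): 42, 42, 47, 49, 51, 51, 63, 70, 77
The 2 values of 42 occupy positions 1–2 → average rank (1+2)/2 = 1.5.
The 2 values of 51 occupy positions 5–6 → average rank (5+6)/2 = 5.5.
F has value 51 → rank 5.5.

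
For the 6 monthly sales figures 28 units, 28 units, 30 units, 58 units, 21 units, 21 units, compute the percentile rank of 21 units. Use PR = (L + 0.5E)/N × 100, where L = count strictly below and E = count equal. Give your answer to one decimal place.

N = 6.
Strictly below 21: 0. Equal to 21: 2.
PR = (0 + 0.5·2)/6 × 100 = 16.7

16.7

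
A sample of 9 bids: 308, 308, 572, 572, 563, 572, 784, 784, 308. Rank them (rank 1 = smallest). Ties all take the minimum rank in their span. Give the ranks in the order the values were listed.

1, 1, 5, 5, 4, 5, 8, 8, 1

Sorted (ascending): 308, 308, 308, 563, 572, 572, 572, 784, 784
The 3 values of 308 occupy positions 1–3 → each gets rank 1.
The 3 values of 572 occupy positions 5–7 → each gets rank 5.
The 2 values of 784 occupy positions 8–9 → each gets rank 8.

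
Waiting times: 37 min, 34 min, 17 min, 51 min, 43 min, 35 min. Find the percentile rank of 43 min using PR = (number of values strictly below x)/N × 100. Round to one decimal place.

N = 6.
Strictly below 43: 4. Equal to 43: 1.
PR = 4/6 × 100 = 66.7

66.7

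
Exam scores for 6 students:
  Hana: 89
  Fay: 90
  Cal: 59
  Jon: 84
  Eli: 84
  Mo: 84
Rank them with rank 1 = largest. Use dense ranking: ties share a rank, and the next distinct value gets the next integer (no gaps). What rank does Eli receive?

Sorted (descending): 90, 89, 84, 84, 84, 59
The 3 values of 84 share dense rank 3.
Remaining distinct values take the next consecutive integers.
Eli has value 84 → rank 3.

3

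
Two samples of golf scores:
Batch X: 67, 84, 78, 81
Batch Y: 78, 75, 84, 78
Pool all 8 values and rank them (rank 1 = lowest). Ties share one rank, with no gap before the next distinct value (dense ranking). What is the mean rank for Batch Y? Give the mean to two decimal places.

3.25

Sorted (ascending): 67, 75, 78, 78, 78, 81, 84, 84
The 3 values of 78 share dense rank 3.
The 2 values of 84 share dense rank 5.
Remaining distinct values take the next consecutive integers.
Batch Y values → pooled ranks: 78→3, 75→2, 84→5, 78→3
Mean rank = (3 + 2 + 5 + 3) / 4 = 3.25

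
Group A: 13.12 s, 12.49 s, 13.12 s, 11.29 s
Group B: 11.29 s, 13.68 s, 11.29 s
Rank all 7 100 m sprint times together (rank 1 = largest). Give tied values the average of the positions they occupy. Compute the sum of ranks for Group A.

Sorted (descending): 13.68, 13.12, 13.12, 12.49, 11.29, 11.29, 11.29
The 2 values of 13.12 occupy positions 2–3 → average rank (2+3)/2 = 2.5.
The 3 values of 11.29 occupy positions 5–7 → average rank 6.
Group A values → pooled ranks: 13.12→2.5, 12.49→4, 13.12→2.5, 11.29→6
Rank sum = 2.5 + 4 + 2.5 + 6 = 15

15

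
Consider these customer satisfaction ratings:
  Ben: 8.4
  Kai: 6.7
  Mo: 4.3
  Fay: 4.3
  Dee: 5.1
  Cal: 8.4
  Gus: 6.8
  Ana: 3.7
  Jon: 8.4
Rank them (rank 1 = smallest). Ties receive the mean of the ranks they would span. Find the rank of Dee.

Sorted (ascending): 3.7, 4.3, 4.3, 5.1, 6.7, 6.8, 8.4, 8.4, 8.4
The 2 values of 4.3 occupy positions 2–3 → average rank (2+3)/2 = 2.5.
The 3 values of 8.4 occupy positions 7–9 → average rank 8.
Dee has value 5.1 → rank 4.

4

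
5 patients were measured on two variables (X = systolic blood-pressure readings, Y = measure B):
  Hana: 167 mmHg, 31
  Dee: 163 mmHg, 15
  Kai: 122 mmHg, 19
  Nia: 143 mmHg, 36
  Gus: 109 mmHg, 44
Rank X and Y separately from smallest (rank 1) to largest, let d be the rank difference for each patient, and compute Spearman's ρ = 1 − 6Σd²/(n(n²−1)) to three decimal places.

Ranks of variable 1: 5, 4, 2, 3, 1
Ranks of variable 2: 3, 1, 2, 4, 5
d = r₁ − r₂: 2, 3, 0, -1, -4
d²: 4, 9, 0, 1, 16; Σd² = 30
ρ = 1 − 6·30/(5·24) = 1 − 180/120 = -0.500

-0.500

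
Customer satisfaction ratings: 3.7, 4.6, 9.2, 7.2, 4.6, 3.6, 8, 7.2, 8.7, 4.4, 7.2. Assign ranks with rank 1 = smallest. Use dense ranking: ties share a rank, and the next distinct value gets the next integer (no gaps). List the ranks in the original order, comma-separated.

Sorted (ascending): 3.6, 3.7, 4.4, 4.6, 4.6, 7.2, 7.2, 7.2, 8, 8.7, 9.2
The 2 values of 4.6 share dense rank 4.
The 3 values of 7.2 share dense rank 5.
Remaining distinct values take the next consecutive integers.

2, 4, 8, 5, 4, 1, 6, 5, 7, 3, 5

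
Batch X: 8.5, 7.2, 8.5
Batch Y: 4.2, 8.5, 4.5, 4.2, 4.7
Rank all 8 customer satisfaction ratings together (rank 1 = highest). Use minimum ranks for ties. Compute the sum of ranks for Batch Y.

Sorted (descending): 8.5, 8.5, 8.5, 7.2, 4.7, 4.5, 4.2, 4.2
The 3 values of 8.5 occupy positions 1–3 → each gets rank 1.
The 2 values of 4.2 occupy positions 7–8 → each gets rank 7.
Batch Y values → pooled ranks: 4.2→7, 8.5→1, 4.5→6, 4.2→7, 4.7→5
Rank sum = 7 + 1 + 6 + 7 + 5 = 26

26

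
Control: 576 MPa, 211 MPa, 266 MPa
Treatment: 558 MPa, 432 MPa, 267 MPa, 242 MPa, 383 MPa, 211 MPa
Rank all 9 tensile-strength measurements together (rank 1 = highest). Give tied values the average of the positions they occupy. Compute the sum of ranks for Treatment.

Sorted (descending): 576, 558, 432, 383, 267, 266, 242, 211, 211
The 2 values of 211 occupy positions 8–9 → average rank (8+9)/2 = 8.5.
Treatment values → pooled ranks: 558→2, 432→3, 267→5, 242→7, 383→4, 211→8.5
Rank sum = 2 + 3 + 5 + 7 + 4 + 8.5 = 29.5

29.5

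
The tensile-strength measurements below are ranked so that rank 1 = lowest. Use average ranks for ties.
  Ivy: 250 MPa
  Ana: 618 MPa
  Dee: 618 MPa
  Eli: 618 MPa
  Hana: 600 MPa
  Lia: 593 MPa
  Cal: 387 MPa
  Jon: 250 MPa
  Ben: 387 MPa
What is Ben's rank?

Sorted (ascending): 250, 250, 387, 387, 593, 600, 618, 618, 618
The 2 values of 250 occupy positions 1–2 → average rank (1+2)/2 = 1.5.
The 2 values of 387 occupy positions 3–4 → average rank (3+4)/2 = 3.5.
The 3 values of 618 occupy positions 7–9 → average rank 8.
Ben has value 387 MPa → rank 3.5.

3.5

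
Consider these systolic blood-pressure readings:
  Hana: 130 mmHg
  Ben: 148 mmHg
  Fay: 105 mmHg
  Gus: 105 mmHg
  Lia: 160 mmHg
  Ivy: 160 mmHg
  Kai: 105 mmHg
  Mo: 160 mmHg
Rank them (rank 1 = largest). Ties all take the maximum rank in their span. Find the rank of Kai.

8

Sorted (descending): 160, 160, 160, 148, 130, 105, 105, 105
The 3 values of 160 occupy positions 1–3 → each gets rank 3.
The 3 values of 105 occupy positions 6–8 → each gets rank 8.
Kai has value 105 mmHg → rank 8.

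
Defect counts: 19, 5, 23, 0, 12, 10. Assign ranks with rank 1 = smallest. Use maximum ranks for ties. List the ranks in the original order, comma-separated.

Sorted (ascending): 0, 5, 10, 12, 19, 23
No ties — each value takes its position as its rank.

5, 2, 6, 1, 4, 3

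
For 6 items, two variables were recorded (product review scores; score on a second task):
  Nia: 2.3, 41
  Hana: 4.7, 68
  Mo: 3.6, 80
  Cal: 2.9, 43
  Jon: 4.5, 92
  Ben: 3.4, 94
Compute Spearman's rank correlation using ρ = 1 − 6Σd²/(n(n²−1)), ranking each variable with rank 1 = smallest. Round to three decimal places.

0.486

Ranks of variable 1: 1, 6, 4, 2, 5, 3
Ranks of variable 2: 1, 3, 4, 2, 5, 6
d = r₁ − r₂: 0, 3, 0, 0, 0, -3
d²: 0, 9, 0, 0, 0, 9; Σd² = 18
ρ = 1 − 6·18/(6·35) = 1 − 108/210 = 0.486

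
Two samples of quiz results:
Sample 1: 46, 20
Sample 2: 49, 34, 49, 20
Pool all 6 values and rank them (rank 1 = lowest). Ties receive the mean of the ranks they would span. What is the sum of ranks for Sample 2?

Sorted (ascending): 20, 20, 34, 46, 49, 49
The 2 values of 20 occupy positions 1–2 → average rank (1+2)/2 = 1.5.
The 2 values of 49 occupy positions 5–6 → average rank (5+6)/2 = 5.5.
Sample 2 values → pooled ranks: 49→5.5, 34→3, 49→5.5, 20→1.5
Rank sum = 5.5 + 3 + 5.5 + 1.5 = 15.5

15.5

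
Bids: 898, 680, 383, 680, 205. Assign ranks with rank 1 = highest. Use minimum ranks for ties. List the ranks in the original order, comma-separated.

1, 2, 4, 2, 5

Sorted (descending): 898, 680, 680, 383, 205
The 2 values of 680 occupy positions 2–3 → each gets rank 2.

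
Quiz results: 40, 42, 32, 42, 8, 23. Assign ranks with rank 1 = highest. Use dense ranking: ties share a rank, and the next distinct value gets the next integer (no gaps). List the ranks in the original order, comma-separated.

2, 1, 3, 1, 5, 4

Sorted (descending): 42, 42, 40, 32, 23, 8
The 2 values of 42 share dense rank 1.
Remaining distinct values take the next consecutive integers.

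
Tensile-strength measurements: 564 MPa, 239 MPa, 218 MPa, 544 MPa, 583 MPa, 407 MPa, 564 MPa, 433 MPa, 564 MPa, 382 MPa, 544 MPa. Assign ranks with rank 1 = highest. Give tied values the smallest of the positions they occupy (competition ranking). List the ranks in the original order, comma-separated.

Sorted (descending): 583, 564, 564, 564, 544, 544, 433, 407, 382, 239, 218
The 3 values of 564 occupy positions 2–4 → each gets rank 2.
The 2 values of 544 occupy positions 5–6 → each gets rank 5.

2, 10, 11, 5, 1, 8, 2, 7, 2, 9, 5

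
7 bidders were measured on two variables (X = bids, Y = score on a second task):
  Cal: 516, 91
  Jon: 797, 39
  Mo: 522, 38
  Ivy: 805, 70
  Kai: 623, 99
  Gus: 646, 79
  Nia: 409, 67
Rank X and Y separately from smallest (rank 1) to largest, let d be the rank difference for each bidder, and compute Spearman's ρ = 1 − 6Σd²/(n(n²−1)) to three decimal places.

Ranks of variable 1: 2, 6, 3, 7, 4, 5, 1
Ranks of variable 2: 6, 2, 1, 4, 7, 5, 3
d = r₁ − r₂: -4, 4, 2, 3, -3, 0, -2
d²: 16, 16, 4, 9, 9, 0, 4; Σd² = 58
ρ = 1 − 6·58/(7·48) = 1 − 348/336 = -0.036

-0.036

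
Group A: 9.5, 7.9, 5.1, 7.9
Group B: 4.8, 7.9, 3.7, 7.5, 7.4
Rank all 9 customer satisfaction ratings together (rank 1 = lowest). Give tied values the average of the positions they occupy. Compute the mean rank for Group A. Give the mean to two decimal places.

6.50

Sorted (ascending): 3.7, 4.8, 5.1, 7.4, 7.5, 7.9, 7.9, 7.9, 9.5
The 3 values of 7.9 occupy positions 6–8 → average rank 7.
Group A values → pooled ranks: 9.5→9, 7.9→7, 5.1→3, 7.9→7
Mean rank = (9 + 7 + 3 + 7) / 4 = 6.50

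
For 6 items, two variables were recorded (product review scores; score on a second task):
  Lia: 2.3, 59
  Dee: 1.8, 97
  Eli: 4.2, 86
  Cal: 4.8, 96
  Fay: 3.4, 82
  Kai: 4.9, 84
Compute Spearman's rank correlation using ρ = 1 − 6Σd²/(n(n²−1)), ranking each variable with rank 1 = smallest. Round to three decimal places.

Ranks of variable 1: 2, 1, 4, 5, 3, 6
Ranks of variable 2: 1, 6, 4, 5, 2, 3
d = r₁ − r₂: 1, -5, 0, 0, 1, 3
d²: 1, 25, 0, 0, 1, 9; Σd² = 36
ρ = 1 − 6·36/(6·35) = 1 − 216/210 = -0.029

-0.029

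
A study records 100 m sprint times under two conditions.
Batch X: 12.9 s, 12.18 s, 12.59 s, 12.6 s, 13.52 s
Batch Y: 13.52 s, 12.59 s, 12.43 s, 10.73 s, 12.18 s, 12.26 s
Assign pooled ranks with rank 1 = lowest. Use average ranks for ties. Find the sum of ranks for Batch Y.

Sorted (ascending): 10.73, 12.18, 12.18, 12.26, 12.43, 12.59, 12.59, 12.6, 12.9, 13.52, 13.52
The 2 values of 12.18 occupy positions 2–3 → average rank (2+3)/2 = 2.5.
The 2 values of 12.59 occupy positions 6–7 → average rank (6+7)/2 = 6.5.
The 2 values of 13.52 occupy positions 10–11 → average rank (10+11)/2 = 10.5.
Batch Y values → pooled ranks: 13.52→10.5, 12.59→6.5, 12.43→5, 10.73→1, 12.18→2.5, 12.26→4
Rank sum = 10.5 + 6.5 + 5 + 1 + 2.5 + 4 = 29.5

29.5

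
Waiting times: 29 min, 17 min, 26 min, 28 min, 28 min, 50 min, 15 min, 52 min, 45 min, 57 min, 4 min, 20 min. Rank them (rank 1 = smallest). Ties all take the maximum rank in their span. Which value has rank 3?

17

Sorted (ascending): 4, 15, 17, 20, 26, 28, 28, 29, 45, 50, 52, 57
The 2 values of 28 occupy positions 6–7 → each gets rank 7.
Rank 3 → value 17.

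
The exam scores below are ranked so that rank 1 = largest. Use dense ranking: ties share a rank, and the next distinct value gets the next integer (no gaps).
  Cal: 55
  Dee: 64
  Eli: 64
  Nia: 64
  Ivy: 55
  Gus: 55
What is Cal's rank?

Sorted (descending): 64, 64, 64, 55, 55, 55
The 3 values of 64 share dense rank 1.
The 3 values of 55 share dense rank 2.
Cal has value 55 → rank 2.

2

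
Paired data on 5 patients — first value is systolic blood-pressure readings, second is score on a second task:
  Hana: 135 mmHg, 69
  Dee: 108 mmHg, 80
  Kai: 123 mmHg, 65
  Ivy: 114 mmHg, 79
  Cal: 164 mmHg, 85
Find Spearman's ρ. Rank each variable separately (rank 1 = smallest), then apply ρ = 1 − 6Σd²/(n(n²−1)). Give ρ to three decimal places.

Ranks of variable 1: 4, 1, 3, 2, 5
Ranks of variable 2: 2, 4, 1, 3, 5
d = r₁ − r₂: 2, -3, 2, -1, 0
d²: 4, 9, 4, 1, 0; Σd² = 18
ρ = 1 − 6·18/(5·24) = 1 − 108/120 = 0.100

0.100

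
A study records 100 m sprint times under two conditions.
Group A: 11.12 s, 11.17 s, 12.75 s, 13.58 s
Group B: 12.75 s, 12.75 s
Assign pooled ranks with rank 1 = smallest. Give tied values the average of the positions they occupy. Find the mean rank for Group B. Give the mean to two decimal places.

4.00

Sorted (ascending): 11.12, 11.17, 12.75, 12.75, 12.75, 13.58
The 3 values of 12.75 occupy positions 3–5 → average rank 4.
Group B values → pooled ranks: 12.75→4, 12.75→4
Mean rank = (4 + 4) / 2 = 4.00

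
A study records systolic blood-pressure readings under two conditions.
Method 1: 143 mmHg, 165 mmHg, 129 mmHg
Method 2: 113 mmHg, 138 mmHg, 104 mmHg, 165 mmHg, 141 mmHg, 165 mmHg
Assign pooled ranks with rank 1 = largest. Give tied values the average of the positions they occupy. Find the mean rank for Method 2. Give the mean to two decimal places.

5.33

Sorted (descending): 165, 165, 165, 143, 141, 138, 129, 113, 104
The 3 values of 165 occupy positions 1–3 → average rank 2.
Method 2 values → pooled ranks: 113→8, 138→6, 104→9, 165→2, 141→5, 165→2
Mean rank = (8 + 6 + 9 + 2 + 5 + 2) / 6 = 5.33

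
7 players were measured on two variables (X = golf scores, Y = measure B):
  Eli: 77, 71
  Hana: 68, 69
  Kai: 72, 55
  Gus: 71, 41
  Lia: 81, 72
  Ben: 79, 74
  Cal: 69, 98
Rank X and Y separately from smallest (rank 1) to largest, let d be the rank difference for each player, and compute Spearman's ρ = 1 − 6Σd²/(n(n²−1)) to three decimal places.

Ranks of variable 1: 5, 1, 4, 3, 7, 6, 2
Ranks of variable 2: 4, 3, 2, 1, 5, 6, 7
d = r₁ − r₂: 1, -2, 2, 2, 2, 0, -5
d²: 1, 4, 4, 4, 4, 0, 25; Σd² = 42
ρ = 1 − 6·42/(7·48) = 1 − 252/336 = 0.250

0.250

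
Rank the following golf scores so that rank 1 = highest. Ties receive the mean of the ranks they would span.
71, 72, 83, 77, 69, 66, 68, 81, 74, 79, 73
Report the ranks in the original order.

8, 7, 1, 4, 9, 11, 10, 2, 5, 3, 6

Sorted (descending): 83, 81, 79, 77, 74, 73, 72, 71, 69, 68, 66
No ties — each value takes its position as its rank.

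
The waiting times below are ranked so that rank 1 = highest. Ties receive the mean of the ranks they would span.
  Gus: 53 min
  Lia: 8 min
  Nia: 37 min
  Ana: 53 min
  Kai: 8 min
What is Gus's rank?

1.5

Sorted (descending): 53, 53, 37, 8, 8
The 2 values of 53 occupy positions 1–2 → average rank (1+2)/2 = 1.5.
The 2 values of 8 occupy positions 4–5 → average rank (4+5)/2 = 4.5.
Gus has value 53 min → rank 1.5.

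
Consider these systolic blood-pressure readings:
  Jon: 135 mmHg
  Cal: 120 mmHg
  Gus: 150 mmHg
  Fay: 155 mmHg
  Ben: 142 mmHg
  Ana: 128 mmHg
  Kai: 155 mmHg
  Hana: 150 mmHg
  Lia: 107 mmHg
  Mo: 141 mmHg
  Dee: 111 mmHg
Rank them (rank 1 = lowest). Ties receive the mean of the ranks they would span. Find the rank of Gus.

Sorted (ascending): 107, 111, 120, 128, 135, 141, 142, 150, 150, 155, 155
The 2 values of 150 occupy positions 8–9 → average rank (8+9)/2 = 8.5.
The 2 values of 155 occupy positions 10–11 → average rank (10+11)/2 = 10.5.
Gus has value 150 mmHg → rank 8.5.

8.5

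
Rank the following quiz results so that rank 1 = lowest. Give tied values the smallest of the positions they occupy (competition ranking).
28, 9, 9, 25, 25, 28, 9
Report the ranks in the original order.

Sorted (ascending): 9, 9, 9, 25, 25, 28, 28
The 3 values of 9 occupy positions 1–3 → each gets rank 1.
The 2 values of 25 occupy positions 4–5 → each gets rank 4.
The 2 values of 28 occupy positions 6–7 → each gets rank 6.

6, 1, 1, 4, 4, 6, 1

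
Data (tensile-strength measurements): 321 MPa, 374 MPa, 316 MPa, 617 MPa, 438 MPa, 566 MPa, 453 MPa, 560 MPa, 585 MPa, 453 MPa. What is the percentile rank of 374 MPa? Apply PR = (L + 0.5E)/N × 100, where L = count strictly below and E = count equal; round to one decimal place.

25.0

N = 10.
Strictly below 374: 2. Equal to 374: 1.
PR = (2 + 0.5·1)/10 × 100 = 25.0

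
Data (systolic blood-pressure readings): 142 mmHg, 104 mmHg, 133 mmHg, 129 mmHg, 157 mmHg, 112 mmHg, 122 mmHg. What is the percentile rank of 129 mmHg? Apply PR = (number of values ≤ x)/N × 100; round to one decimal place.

57.1

N = 7.
Strictly below 129: 3. Equal to 129: 1.
PR = 4/7 × 100 = 57.1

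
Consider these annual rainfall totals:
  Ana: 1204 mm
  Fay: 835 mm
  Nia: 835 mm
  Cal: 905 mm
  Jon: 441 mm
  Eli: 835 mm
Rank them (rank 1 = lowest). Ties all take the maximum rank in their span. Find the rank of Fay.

Sorted (ascending): 441, 835, 835, 835, 905, 1204
The 3 values of 835 occupy positions 2–4 → each gets rank 4.
Fay has value 835 mm → rank 4.

4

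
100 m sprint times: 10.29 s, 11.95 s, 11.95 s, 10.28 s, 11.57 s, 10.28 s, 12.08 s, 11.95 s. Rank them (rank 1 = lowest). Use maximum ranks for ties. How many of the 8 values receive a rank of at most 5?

Sorted (ascending): 10.28, 10.28, 10.29, 11.57, 11.95, 11.95, 11.95, 12.08
The 2 values of 10.28 occupy positions 1–2 → each gets rank 2.
The 3 values of 11.95 occupy positions 5–7 → each gets rank 7.
Ranks ≤ 5: {2, 2, 3, 4} → 4 values.

4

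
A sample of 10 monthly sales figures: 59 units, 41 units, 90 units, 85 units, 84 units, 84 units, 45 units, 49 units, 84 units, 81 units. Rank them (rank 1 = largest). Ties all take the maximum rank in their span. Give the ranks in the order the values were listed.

Sorted (descending): 90, 85, 84, 84, 84, 81, 59, 49, 45, 41
The 3 values of 84 occupy positions 3–5 → each gets rank 5.

7, 10, 1, 2, 5, 5, 9, 8, 5, 6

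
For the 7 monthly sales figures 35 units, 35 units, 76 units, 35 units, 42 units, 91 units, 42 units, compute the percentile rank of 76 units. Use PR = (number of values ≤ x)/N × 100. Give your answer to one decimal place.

85.7

N = 7.
Strictly below 76: 5. Equal to 76: 1.
PR = 6/7 × 100 = 85.7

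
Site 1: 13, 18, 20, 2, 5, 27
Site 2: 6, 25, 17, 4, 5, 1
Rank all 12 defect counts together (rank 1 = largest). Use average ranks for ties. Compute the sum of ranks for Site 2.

Sorted (descending): 27, 25, 20, 18, 17, 13, 6, 5, 5, 4, 2, 1
The 2 values of 5 occupy positions 8–9 → average rank (8+9)/2 = 8.5.
Site 2 values → pooled ranks: 6→7, 25→2, 17→5, 4→10, 5→8.5, 1→12
Rank sum = 7 + 2 + 5 + 10 + 8.5 + 12 = 44.5

44.5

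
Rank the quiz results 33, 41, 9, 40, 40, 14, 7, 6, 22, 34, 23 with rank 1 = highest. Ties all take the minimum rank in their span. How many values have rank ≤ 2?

Sorted (descending): 41, 40, 40, 34, 33, 23, 22, 14, 9, 7, 6
The 2 values of 40 occupy positions 2–3 → each gets rank 2.
Ranks ≤ 2: {1, 2, 2} → 3 values.

3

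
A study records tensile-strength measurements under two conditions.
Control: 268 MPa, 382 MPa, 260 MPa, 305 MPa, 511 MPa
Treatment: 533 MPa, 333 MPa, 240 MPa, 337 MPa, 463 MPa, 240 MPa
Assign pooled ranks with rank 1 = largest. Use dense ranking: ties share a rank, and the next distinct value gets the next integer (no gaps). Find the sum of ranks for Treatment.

35

Sorted (descending): 533, 511, 463, 382, 337, 333, 305, 268, 260, 240, 240
The 2 values of 240 share dense rank 10.
Remaining distinct values take the next consecutive integers.
Treatment values → pooled ranks: 533→1, 333→6, 240→10, 337→5, 463→3, 240→10
Rank sum = 1 + 6 + 10 + 5 + 3 + 10 = 35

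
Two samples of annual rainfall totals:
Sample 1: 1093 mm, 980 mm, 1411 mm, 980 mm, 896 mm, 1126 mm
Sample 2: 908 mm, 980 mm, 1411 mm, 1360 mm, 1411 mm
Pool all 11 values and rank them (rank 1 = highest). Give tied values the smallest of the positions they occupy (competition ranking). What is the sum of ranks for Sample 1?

Sorted (descending): 1411, 1411, 1411, 1360, 1126, 1093, 980, 980, 980, 908, 896
The 3 values of 1411 occupy positions 1–3 → each gets rank 1.
The 3 values of 980 occupy positions 7–9 → each gets rank 7.
Sample 1 values → pooled ranks: 1093→6, 980→7, 1411→1, 980→7, 896→11, 1126→5
Rank sum = 6 + 7 + 1 + 7 + 11 + 5 = 37

37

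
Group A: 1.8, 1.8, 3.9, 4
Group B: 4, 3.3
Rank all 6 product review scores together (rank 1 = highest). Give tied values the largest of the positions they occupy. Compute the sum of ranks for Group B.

6

Sorted (descending): 4, 4, 3.9, 3.3, 1.8, 1.8
The 2 values of 4 occupy positions 1–2 → each gets rank 2.
The 2 values of 1.8 occupy positions 5–6 → each gets rank 6.
Group B values → pooled ranks: 4→2, 3.3→4
Rank sum = 2 + 4 = 6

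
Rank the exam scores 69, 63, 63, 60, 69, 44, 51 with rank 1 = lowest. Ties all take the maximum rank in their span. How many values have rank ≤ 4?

Sorted (ascending): 44, 51, 60, 63, 63, 69, 69
The 2 values of 63 occupy positions 4–5 → each gets rank 5.
The 2 values of 69 occupy positions 6–7 → each gets rank 7.
Ranks ≤ 4: {1, 2, 3} → 3 values.

3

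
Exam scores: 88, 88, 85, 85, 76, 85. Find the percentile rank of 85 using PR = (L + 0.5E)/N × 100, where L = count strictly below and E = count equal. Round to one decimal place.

41.7

N = 6.
Strictly below 85: 1. Equal to 85: 3.
PR = (1 + 0.5·3)/6 × 100 = 41.7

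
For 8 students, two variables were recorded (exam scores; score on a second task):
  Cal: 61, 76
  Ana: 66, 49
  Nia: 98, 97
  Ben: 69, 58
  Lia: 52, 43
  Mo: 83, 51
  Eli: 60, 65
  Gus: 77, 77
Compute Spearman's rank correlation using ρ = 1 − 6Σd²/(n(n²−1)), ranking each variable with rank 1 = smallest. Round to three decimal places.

Ranks of variable 1: 3, 4, 8, 5, 1, 7, 2, 6
Ranks of variable 2: 6, 2, 8, 4, 1, 3, 5, 7
d = r₁ − r₂: -3, 2, 0, 1, 0, 4, -3, -1
d²: 9, 4, 0, 1, 0, 16, 9, 1; Σd² = 40
ρ = 1 − 6·40/(8·63) = 1 − 240/504 = 0.524

0.524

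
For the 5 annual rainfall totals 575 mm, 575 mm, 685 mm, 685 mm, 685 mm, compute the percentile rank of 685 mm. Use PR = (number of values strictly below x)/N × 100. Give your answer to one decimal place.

40.0

N = 5.
Strictly below 685: 2. Equal to 685: 3.
PR = 2/5 × 100 = 40.0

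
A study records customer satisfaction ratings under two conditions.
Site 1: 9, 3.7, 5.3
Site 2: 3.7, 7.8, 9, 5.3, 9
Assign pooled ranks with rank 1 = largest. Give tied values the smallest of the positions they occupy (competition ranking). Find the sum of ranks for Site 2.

18

Sorted (descending): 9, 9, 9, 7.8, 5.3, 5.3, 3.7, 3.7
The 3 values of 9 occupy positions 1–3 → each gets rank 1.
The 2 values of 5.3 occupy positions 5–6 → each gets rank 5.
The 2 values of 3.7 occupy positions 7–8 → each gets rank 7.
Site 2 values → pooled ranks: 3.7→7, 7.8→4, 9→1, 5.3→5, 9→1
Rank sum = 7 + 4 + 1 + 5 + 1 = 18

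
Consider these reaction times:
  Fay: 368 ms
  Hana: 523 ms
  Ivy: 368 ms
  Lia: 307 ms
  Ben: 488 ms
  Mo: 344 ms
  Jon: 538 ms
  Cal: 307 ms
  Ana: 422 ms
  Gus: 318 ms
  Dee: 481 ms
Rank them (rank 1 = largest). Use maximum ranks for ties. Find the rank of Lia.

Sorted (descending): 538, 523, 488, 481, 422, 368, 368, 344, 318, 307, 307
The 2 values of 368 occupy positions 6–7 → each gets rank 7.
The 2 values of 307 occupy positions 10–11 → each gets rank 11.
Lia has value 307 ms → rank 11.

11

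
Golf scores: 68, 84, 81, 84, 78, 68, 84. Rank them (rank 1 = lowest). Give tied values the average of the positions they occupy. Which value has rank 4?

81

Sorted (ascending): 68, 68, 78, 81, 84, 84, 84
The 2 values of 68 occupy positions 1–2 → average rank (1+2)/2 = 1.5.
The 3 values of 84 occupy positions 5–7 → average rank 6.
Rank 4 → value 81.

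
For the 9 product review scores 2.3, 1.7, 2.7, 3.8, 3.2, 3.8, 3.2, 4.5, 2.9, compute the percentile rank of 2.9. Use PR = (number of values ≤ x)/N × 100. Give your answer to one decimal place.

44.4

N = 9.
Strictly below 2.9: 3. Equal to 2.9: 1.
PR = 4/9 × 100 = 44.4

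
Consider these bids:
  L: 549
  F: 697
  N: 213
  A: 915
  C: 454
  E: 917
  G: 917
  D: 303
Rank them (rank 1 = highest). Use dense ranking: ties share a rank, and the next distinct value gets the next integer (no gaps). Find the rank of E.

1

Sorted (descending): 917, 917, 915, 697, 549, 454, 303, 213
The 2 values of 917 share dense rank 1.
Remaining distinct values take the next consecutive integers.
E has value 917 → rank 1.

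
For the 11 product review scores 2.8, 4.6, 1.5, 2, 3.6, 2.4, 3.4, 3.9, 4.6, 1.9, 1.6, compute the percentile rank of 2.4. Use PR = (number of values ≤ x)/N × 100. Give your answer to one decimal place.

N = 11.
Strictly below 2.4: 4. Equal to 2.4: 1.
PR = 5/11 × 100 = 45.5

45.5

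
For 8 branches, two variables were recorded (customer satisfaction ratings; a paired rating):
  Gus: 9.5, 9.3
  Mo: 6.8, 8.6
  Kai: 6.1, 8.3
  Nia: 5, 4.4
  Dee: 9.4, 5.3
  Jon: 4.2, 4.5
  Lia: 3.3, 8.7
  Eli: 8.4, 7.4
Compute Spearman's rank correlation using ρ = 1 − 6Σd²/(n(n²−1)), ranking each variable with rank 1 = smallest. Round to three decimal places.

Ranks of variable 1: 8, 5, 4, 3, 7, 2, 1, 6
Ranks of variable 2: 8, 6, 5, 1, 3, 2, 7, 4
d = r₁ − r₂: 0, -1, -1, 2, 4, 0, -6, 2
d²: 0, 1, 1, 4, 16, 0, 36, 4; Σd² = 62
ρ = 1 − 6·62/(8·63) = 1 − 372/504 = 0.262

0.262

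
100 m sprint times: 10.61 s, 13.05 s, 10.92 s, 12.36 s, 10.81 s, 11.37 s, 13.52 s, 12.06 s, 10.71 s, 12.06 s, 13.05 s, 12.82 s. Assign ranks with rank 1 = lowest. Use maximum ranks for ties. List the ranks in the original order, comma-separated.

Sorted (ascending): 10.61, 10.71, 10.81, 10.92, 11.37, 12.06, 12.06, 12.36, 12.82, 13.05, 13.05, 13.52
The 2 values of 12.06 occupy positions 6–7 → each gets rank 7.
The 2 values of 13.05 occupy positions 10–11 → each gets rank 11.

1, 11, 4, 8, 3, 5, 12, 7, 2, 7, 11, 9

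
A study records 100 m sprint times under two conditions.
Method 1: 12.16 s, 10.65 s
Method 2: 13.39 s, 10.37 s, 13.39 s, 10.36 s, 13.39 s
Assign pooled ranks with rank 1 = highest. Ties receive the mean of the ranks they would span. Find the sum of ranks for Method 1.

9

Sorted (descending): 13.39, 13.39, 13.39, 12.16, 10.65, 10.37, 10.36
The 3 values of 13.39 occupy positions 1–3 → average rank 2.
Method 1 values → pooled ranks: 12.16→4, 10.65→5
Rank sum = 4 + 5 = 9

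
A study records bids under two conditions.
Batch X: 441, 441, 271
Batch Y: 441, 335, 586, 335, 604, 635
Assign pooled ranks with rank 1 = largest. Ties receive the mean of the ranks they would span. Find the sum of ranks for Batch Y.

26

Sorted (descending): 635, 604, 586, 441, 441, 441, 335, 335, 271
The 3 values of 441 occupy positions 4–6 → average rank 5.
The 2 values of 335 occupy positions 7–8 → average rank (7+8)/2 = 7.5.
Batch Y values → pooled ranks: 441→5, 335→7.5, 586→3, 335→7.5, 604→2, 635→1
Rank sum = 5 + 7.5 + 3 + 7.5 + 2 + 1 = 26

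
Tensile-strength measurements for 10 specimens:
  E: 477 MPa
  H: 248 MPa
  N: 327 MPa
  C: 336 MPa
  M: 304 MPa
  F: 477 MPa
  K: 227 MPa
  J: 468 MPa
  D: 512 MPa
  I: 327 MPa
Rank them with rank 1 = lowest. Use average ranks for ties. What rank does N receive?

Sorted (ascending): 227, 248, 304, 327, 327, 336, 468, 477, 477, 512
The 2 values of 327 occupy positions 4–5 → average rank (4+5)/2 = 4.5.
The 2 values of 477 occupy positions 8–9 → average rank (8+9)/2 = 8.5.
N has value 327 MPa → rank 4.5.

4.5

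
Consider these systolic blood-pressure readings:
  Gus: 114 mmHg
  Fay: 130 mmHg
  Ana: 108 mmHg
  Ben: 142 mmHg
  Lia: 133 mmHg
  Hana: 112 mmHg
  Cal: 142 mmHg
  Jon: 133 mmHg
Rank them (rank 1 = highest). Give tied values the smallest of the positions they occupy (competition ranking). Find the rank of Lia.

Sorted (descending): 142, 142, 133, 133, 130, 114, 112, 108
The 2 values of 142 occupy positions 1–2 → each gets rank 1.
The 2 values of 133 occupy positions 3–4 → each gets rank 3.
Lia has value 133 mmHg → rank 3.

3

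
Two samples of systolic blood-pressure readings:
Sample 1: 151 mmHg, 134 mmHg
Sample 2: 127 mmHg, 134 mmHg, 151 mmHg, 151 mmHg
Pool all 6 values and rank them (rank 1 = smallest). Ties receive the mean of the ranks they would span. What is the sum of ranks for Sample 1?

7.5

Sorted (ascending): 127, 134, 134, 151, 151, 151
The 2 values of 134 occupy positions 2–3 → average rank (2+3)/2 = 2.5.
The 3 values of 151 occupy positions 4–6 → average rank 5.
Sample 1 values → pooled ranks: 151→5, 134→2.5
Rank sum = 5 + 2.5 = 7.5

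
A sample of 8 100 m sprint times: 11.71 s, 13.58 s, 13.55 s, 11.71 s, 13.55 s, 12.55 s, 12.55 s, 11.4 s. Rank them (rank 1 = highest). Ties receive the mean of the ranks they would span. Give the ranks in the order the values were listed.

6.5, 1, 2.5, 6.5, 2.5, 4.5, 4.5, 8

Sorted (descending): 13.58, 13.55, 13.55, 12.55, 12.55, 11.71, 11.71, 11.4
The 2 values of 13.55 occupy positions 2–3 → average rank (2+3)/2 = 2.5.
The 2 values of 12.55 occupy positions 4–5 → average rank (4+5)/2 = 4.5.
The 2 values of 11.71 occupy positions 6–7 → average rank (6+7)/2 = 6.5.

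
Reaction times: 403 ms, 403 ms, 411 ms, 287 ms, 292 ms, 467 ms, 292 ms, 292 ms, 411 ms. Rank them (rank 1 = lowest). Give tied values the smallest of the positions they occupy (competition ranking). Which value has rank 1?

Sorted (ascending): 287, 292, 292, 292, 403, 403, 411, 411, 467
The 3 values of 292 occupy positions 2–4 → each gets rank 2.
The 2 values of 403 occupy positions 5–6 → each gets rank 5.
The 2 values of 411 occupy positions 7–8 → each gets rank 7.
Rank 1 → value 287.

287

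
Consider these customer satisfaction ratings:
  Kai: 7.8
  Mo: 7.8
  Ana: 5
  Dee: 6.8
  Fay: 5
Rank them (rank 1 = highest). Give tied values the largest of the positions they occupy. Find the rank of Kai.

Sorted (descending): 7.8, 7.8, 6.8, 5, 5
The 2 values of 7.8 occupy positions 1–2 → each gets rank 2.
The 2 values of 5 occupy positions 4–5 → each gets rank 5.
Kai has value 7.8 → rank 2.

2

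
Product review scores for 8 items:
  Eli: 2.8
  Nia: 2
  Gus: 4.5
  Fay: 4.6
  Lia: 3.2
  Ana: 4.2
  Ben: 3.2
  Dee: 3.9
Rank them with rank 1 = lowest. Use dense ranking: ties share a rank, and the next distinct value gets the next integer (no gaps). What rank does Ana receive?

Sorted (ascending): 2, 2.8, 3.2, 3.2, 3.9, 4.2, 4.5, 4.6
The 2 values of 3.2 share dense rank 3.
Remaining distinct values take the next consecutive integers.
Ana has value 4.2 → rank 5.

5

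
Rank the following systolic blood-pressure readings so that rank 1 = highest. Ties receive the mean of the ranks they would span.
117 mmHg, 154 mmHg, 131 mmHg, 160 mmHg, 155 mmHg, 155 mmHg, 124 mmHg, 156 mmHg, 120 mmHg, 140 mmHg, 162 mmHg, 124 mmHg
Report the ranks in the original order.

Sorted (descending): 162, 160, 156, 155, 155, 154, 140, 131, 124, 124, 120, 117
The 2 values of 155 occupy positions 4–5 → average rank (4+5)/2 = 4.5.
The 2 values of 124 occupy positions 9–10 → average rank (9+10)/2 = 9.5.

12, 6, 8, 2, 4.5, 4.5, 9.5, 3, 11, 7, 1, 9.5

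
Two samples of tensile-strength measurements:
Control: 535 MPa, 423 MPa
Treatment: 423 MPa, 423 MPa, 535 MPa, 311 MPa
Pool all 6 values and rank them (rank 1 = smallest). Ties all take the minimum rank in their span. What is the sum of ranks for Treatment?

10

Sorted (ascending): 311, 423, 423, 423, 535, 535
The 3 values of 423 occupy positions 2–4 → each gets rank 2.
The 2 values of 535 occupy positions 5–6 → each gets rank 5.
Treatment values → pooled ranks: 423→2, 423→2, 535→5, 311→1
Rank sum = 2 + 2 + 5 + 1 = 10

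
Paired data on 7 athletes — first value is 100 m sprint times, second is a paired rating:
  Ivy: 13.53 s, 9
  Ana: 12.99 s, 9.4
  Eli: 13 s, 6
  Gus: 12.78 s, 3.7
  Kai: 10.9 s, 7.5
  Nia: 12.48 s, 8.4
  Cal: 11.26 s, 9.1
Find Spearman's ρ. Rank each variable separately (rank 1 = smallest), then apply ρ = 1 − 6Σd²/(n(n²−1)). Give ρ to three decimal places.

0.036

Ranks of variable 1: 7, 5, 6, 4, 1, 3, 2
Ranks of variable 2: 5, 7, 2, 1, 3, 4, 6
d = r₁ − r₂: 2, -2, 4, 3, -2, -1, -4
d²: 4, 4, 16, 9, 4, 1, 16; Σd² = 54
ρ = 1 − 6·54/(7·48) = 1 − 324/336 = 0.036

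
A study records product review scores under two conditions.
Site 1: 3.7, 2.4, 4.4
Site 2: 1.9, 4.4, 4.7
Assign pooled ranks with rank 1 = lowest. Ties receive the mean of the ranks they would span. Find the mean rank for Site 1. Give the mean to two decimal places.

3.17

Sorted (ascending): 1.9, 2.4, 3.7, 4.4, 4.4, 4.7
The 2 values of 4.4 occupy positions 4–5 → average rank (4+5)/2 = 4.5.
Site 1 values → pooled ranks: 3.7→3, 2.4→2, 4.4→4.5
Mean rank = (3 + 2 + 4.5) / 3 = 3.17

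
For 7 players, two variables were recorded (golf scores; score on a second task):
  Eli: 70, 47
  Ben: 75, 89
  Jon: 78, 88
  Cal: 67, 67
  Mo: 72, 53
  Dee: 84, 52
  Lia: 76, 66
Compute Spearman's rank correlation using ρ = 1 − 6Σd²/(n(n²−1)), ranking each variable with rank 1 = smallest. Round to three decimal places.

0.071

Ranks of variable 1: 2, 4, 6, 1, 3, 7, 5
Ranks of variable 2: 1, 7, 6, 5, 3, 2, 4
d = r₁ − r₂: 1, -3, 0, -4, 0, 5, 1
d²: 1, 9, 0, 16, 0, 25, 1; Σd² = 52
ρ = 1 − 6·52/(7·48) = 1 − 312/336 = 0.071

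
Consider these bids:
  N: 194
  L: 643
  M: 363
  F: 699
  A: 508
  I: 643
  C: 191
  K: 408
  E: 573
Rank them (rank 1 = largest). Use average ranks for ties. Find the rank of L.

2.5

Sorted (descending): 699, 643, 643, 573, 508, 408, 363, 194, 191
The 2 values of 643 occupy positions 2–3 → average rank (2+3)/2 = 2.5.
L has value 643 → rank 2.5.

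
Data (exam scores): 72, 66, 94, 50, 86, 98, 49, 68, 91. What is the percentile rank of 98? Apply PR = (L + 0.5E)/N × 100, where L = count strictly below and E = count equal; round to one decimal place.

N = 9.
Strictly below 98: 8. Equal to 98: 1.
PR = (8 + 0.5·1)/9 × 100 = 94.4

94.4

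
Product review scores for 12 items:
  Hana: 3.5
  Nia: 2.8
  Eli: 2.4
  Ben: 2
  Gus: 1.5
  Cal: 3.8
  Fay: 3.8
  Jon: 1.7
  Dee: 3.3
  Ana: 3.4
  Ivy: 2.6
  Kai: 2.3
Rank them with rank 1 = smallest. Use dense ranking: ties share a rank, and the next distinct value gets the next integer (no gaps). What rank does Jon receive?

Sorted (ascending): 1.5, 1.7, 2, 2.3, 2.4, 2.6, 2.8, 3.3, 3.4, 3.5, 3.8, 3.8
The 2 values of 3.8 share dense rank 11.
Remaining distinct values take the next consecutive integers.
Jon has value 1.7 → rank 2.

2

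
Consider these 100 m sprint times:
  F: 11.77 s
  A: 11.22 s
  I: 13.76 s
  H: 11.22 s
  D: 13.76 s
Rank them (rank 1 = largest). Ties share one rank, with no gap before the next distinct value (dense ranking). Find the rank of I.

1

Sorted (descending): 13.76, 13.76, 11.77, 11.22, 11.22
The 2 values of 13.76 share dense rank 1.
The 2 values of 11.22 share dense rank 3.
Remaining distinct values take the next consecutive integers.
I has value 13.76 s → rank 1.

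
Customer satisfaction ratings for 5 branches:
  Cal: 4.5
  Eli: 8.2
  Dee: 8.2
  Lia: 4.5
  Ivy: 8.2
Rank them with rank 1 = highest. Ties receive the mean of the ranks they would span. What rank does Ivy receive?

2

Sorted (descending): 8.2, 8.2, 8.2, 4.5, 4.5
The 3 values of 8.2 occupy positions 1–3 → average rank 2.
The 2 values of 4.5 occupy positions 4–5 → average rank (4+5)/2 = 4.5.
Ivy has value 8.2 → rank 2.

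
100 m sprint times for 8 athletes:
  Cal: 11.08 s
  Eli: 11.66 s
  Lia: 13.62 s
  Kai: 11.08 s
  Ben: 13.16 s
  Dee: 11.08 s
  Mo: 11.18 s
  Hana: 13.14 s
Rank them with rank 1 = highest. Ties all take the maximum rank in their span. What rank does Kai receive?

Sorted (descending): 13.62, 13.16, 13.14, 11.66, 11.18, 11.08, 11.08, 11.08
The 3 values of 11.08 occupy positions 6–8 → each gets rank 8.
Kai has value 11.08 s → rank 8.

8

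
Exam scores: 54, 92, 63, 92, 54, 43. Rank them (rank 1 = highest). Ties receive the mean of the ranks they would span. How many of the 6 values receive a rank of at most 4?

3

Sorted (descending): 92, 92, 63, 54, 54, 43
The 2 values of 92 occupy positions 1–2 → average rank (1+2)/2 = 1.5.
The 2 values of 54 occupy positions 4–5 → average rank (4+5)/2 = 4.5.
Ranks ≤ 4: {1.5, 1.5, 3} → 3 values.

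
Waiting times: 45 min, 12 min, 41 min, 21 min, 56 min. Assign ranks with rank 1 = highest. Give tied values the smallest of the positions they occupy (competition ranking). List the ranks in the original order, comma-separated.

Sorted (descending): 56, 45, 41, 21, 12
No ties — each value takes its position as its rank.

2, 5, 3, 4, 1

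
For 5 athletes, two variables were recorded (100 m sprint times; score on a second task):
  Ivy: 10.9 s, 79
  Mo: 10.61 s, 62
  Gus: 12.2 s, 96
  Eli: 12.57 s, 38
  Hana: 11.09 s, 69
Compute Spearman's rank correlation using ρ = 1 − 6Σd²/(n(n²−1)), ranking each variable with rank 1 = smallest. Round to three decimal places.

Ranks of variable 1: 2, 1, 4, 5, 3
Ranks of variable 2: 4, 2, 5, 1, 3
d = r₁ − r₂: -2, -1, -1, 4, 0
d²: 4, 1, 1, 16, 0; Σd² = 22
ρ = 1 − 6·22/(5·24) = 1 − 132/120 = -0.100

-0.100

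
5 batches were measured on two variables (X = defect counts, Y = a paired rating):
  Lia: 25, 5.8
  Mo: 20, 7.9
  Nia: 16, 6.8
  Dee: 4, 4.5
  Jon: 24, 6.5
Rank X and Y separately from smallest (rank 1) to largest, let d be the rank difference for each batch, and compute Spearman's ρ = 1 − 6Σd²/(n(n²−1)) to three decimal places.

Ranks of variable 1: 5, 3, 2, 1, 4
Ranks of variable 2: 2, 5, 4, 1, 3
d = r₁ − r₂: 3, -2, -2, 0, 1
d²: 9, 4, 4, 0, 1; Σd² = 18
ρ = 1 − 6·18/(5·24) = 1 − 108/120 = 0.100

0.100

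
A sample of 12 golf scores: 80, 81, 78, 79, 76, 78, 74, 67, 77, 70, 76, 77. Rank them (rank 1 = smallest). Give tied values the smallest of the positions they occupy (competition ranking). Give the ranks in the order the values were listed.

Sorted (ascending): 67, 70, 74, 76, 76, 77, 77, 78, 78, 79, 80, 81
The 2 values of 76 occupy positions 4–5 → each gets rank 4.
The 2 values of 77 occupy positions 6–7 → each gets rank 6.
The 2 values of 78 occupy positions 8–9 → each gets rank 8.

11, 12, 8, 10, 4, 8, 3, 1, 6, 2, 4, 6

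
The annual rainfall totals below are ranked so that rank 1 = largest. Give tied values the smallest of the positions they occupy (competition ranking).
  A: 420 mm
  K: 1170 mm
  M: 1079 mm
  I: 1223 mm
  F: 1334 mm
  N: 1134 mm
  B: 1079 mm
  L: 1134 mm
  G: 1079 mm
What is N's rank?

4

Sorted (descending): 1334, 1223, 1170, 1134, 1134, 1079, 1079, 1079, 420
The 2 values of 1134 occupy positions 4–5 → each gets rank 4.
The 3 values of 1079 occupy positions 6–8 → each gets rank 6.
N has value 1134 mm → rank 4.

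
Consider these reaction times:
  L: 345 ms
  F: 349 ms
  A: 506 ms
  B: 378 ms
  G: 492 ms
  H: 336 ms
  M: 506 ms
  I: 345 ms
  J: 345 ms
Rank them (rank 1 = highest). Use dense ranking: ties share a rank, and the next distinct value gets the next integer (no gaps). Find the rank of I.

5

Sorted (descending): 506, 506, 492, 378, 349, 345, 345, 345, 336
The 2 values of 506 share dense rank 1.
The 3 values of 345 share dense rank 5.
Remaining distinct values take the next consecutive integers.
I has value 345 ms → rank 5.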